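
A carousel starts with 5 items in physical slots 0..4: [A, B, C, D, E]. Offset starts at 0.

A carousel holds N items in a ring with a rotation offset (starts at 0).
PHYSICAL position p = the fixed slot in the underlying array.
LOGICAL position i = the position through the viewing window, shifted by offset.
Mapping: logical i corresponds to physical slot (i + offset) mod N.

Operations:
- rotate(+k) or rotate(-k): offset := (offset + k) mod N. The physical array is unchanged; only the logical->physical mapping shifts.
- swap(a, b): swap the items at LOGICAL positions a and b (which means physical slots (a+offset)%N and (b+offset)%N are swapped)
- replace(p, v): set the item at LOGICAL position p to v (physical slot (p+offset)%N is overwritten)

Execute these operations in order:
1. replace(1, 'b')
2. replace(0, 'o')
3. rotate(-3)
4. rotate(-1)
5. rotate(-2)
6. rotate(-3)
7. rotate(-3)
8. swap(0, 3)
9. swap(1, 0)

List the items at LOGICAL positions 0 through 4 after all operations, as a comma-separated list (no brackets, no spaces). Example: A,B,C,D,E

After op 1 (replace(1, 'b')): offset=0, physical=[A,b,C,D,E], logical=[A,b,C,D,E]
After op 2 (replace(0, 'o')): offset=0, physical=[o,b,C,D,E], logical=[o,b,C,D,E]
After op 3 (rotate(-3)): offset=2, physical=[o,b,C,D,E], logical=[C,D,E,o,b]
After op 4 (rotate(-1)): offset=1, physical=[o,b,C,D,E], logical=[b,C,D,E,o]
After op 5 (rotate(-2)): offset=4, physical=[o,b,C,D,E], logical=[E,o,b,C,D]
After op 6 (rotate(-3)): offset=1, physical=[o,b,C,D,E], logical=[b,C,D,E,o]
After op 7 (rotate(-3)): offset=3, physical=[o,b,C,D,E], logical=[D,E,o,b,C]
After op 8 (swap(0, 3)): offset=3, physical=[o,D,C,b,E], logical=[b,E,o,D,C]
After op 9 (swap(1, 0)): offset=3, physical=[o,D,C,E,b], logical=[E,b,o,D,C]

Answer: E,b,o,D,C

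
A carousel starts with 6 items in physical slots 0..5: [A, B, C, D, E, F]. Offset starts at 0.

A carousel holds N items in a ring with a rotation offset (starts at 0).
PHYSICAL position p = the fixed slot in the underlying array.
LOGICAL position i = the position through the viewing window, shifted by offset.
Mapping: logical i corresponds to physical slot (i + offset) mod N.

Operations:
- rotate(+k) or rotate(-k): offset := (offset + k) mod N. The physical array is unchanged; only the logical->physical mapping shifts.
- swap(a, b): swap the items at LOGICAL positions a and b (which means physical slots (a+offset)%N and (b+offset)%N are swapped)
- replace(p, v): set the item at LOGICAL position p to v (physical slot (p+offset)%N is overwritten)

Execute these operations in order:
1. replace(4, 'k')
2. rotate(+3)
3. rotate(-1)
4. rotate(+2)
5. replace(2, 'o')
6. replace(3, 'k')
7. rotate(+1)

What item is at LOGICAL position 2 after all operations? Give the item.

After op 1 (replace(4, 'k')): offset=0, physical=[A,B,C,D,k,F], logical=[A,B,C,D,k,F]
After op 2 (rotate(+3)): offset=3, physical=[A,B,C,D,k,F], logical=[D,k,F,A,B,C]
After op 3 (rotate(-1)): offset=2, physical=[A,B,C,D,k,F], logical=[C,D,k,F,A,B]
After op 4 (rotate(+2)): offset=4, physical=[A,B,C,D,k,F], logical=[k,F,A,B,C,D]
After op 5 (replace(2, 'o')): offset=4, physical=[o,B,C,D,k,F], logical=[k,F,o,B,C,D]
After op 6 (replace(3, 'k')): offset=4, physical=[o,k,C,D,k,F], logical=[k,F,o,k,C,D]
After op 7 (rotate(+1)): offset=5, physical=[o,k,C,D,k,F], logical=[F,o,k,C,D,k]

Answer: k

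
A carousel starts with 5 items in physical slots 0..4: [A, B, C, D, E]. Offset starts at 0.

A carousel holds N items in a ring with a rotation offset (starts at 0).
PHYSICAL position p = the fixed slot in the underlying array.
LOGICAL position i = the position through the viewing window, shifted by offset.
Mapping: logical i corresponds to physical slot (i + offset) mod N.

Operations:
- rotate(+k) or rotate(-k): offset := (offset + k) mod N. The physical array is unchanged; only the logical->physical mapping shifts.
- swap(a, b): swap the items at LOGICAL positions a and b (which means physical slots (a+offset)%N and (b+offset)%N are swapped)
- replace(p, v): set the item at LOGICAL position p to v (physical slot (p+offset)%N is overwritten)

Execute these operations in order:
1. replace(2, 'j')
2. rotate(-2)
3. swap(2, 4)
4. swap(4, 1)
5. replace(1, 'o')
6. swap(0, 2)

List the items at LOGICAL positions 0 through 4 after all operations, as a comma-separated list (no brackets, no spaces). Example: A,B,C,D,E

Answer: j,o,D,B,E

Derivation:
After op 1 (replace(2, 'j')): offset=0, physical=[A,B,j,D,E], logical=[A,B,j,D,E]
After op 2 (rotate(-2)): offset=3, physical=[A,B,j,D,E], logical=[D,E,A,B,j]
After op 3 (swap(2, 4)): offset=3, physical=[j,B,A,D,E], logical=[D,E,j,B,A]
After op 4 (swap(4, 1)): offset=3, physical=[j,B,E,D,A], logical=[D,A,j,B,E]
After op 5 (replace(1, 'o')): offset=3, physical=[j,B,E,D,o], logical=[D,o,j,B,E]
After op 6 (swap(0, 2)): offset=3, physical=[D,B,E,j,o], logical=[j,o,D,B,E]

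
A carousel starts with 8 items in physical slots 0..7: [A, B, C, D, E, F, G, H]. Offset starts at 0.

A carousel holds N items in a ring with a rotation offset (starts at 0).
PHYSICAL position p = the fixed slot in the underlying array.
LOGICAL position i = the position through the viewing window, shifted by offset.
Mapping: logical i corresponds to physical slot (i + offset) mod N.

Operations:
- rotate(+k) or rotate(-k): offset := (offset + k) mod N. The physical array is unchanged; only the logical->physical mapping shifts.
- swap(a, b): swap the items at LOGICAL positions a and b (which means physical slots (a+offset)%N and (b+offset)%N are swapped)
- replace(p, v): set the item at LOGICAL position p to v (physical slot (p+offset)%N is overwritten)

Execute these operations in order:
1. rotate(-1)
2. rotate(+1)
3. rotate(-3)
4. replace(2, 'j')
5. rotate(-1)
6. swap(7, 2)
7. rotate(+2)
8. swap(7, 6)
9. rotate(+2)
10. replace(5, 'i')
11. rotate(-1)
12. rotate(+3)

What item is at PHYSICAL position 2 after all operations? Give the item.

After op 1 (rotate(-1)): offset=7, physical=[A,B,C,D,E,F,G,H], logical=[H,A,B,C,D,E,F,G]
After op 2 (rotate(+1)): offset=0, physical=[A,B,C,D,E,F,G,H], logical=[A,B,C,D,E,F,G,H]
After op 3 (rotate(-3)): offset=5, physical=[A,B,C,D,E,F,G,H], logical=[F,G,H,A,B,C,D,E]
After op 4 (replace(2, 'j')): offset=5, physical=[A,B,C,D,E,F,G,j], logical=[F,G,j,A,B,C,D,E]
After op 5 (rotate(-1)): offset=4, physical=[A,B,C,D,E,F,G,j], logical=[E,F,G,j,A,B,C,D]
After op 6 (swap(7, 2)): offset=4, physical=[A,B,C,G,E,F,D,j], logical=[E,F,D,j,A,B,C,G]
After op 7 (rotate(+2)): offset=6, physical=[A,B,C,G,E,F,D,j], logical=[D,j,A,B,C,G,E,F]
After op 8 (swap(7, 6)): offset=6, physical=[A,B,C,G,F,E,D,j], logical=[D,j,A,B,C,G,F,E]
After op 9 (rotate(+2)): offset=0, physical=[A,B,C,G,F,E,D,j], logical=[A,B,C,G,F,E,D,j]
After op 10 (replace(5, 'i')): offset=0, physical=[A,B,C,G,F,i,D,j], logical=[A,B,C,G,F,i,D,j]
After op 11 (rotate(-1)): offset=7, physical=[A,B,C,G,F,i,D,j], logical=[j,A,B,C,G,F,i,D]
After op 12 (rotate(+3)): offset=2, physical=[A,B,C,G,F,i,D,j], logical=[C,G,F,i,D,j,A,B]

Answer: C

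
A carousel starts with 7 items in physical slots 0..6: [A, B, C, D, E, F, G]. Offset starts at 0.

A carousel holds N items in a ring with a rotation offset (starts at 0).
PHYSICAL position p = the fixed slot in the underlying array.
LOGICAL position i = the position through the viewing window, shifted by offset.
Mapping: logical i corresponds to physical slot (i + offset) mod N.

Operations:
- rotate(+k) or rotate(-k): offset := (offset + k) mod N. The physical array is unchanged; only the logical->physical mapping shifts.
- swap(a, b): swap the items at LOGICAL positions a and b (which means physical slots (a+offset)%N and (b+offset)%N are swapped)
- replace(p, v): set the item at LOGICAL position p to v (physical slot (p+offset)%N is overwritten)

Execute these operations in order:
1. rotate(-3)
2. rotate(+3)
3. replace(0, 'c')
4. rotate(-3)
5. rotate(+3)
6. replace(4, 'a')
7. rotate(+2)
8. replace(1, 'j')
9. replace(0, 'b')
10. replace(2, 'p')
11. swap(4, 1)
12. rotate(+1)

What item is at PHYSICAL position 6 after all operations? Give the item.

Answer: j

Derivation:
After op 1 (rotate(-3)): offset=4, physical=[A,B,C,D,E,F,G], logical=[E,F,G,A,B,C,D]
After op 2 (rotate(+3)): offset=0, physical=[A,B,C,D,E,F,G], logical=[A,B,C,D,E,F,G]
After op 3 (replace(0, 'c')): offset=0, physical=[c,B,C,D,E,F,G], logical=[c,B,C,D,E,F,G]
After op 4 (rotate(-3)): offset=4, physical=[c,B,C,D,E,F,G], logical=[E,F,G,c,B,C,D]
After op 5 (rotate(+3)): offset=0, physical=[c,B,C,D,E,F,G], logical=[c,B,C,D,E,F,G]
After op 6 (replace(4, 'a')): offset=0, physical=[c,B,C,D,a,F,G], logical=[c,B,C,D,a,F,G]
After op 7 (rotate(+2)): offset=2, physical=[c,B,C,D,a,F,G], logical=[C,D,a,F,G,c,B]
After op 8 (replace(1, 'j')): offset=2, physical=[c,B,C,j,a,F,G], logical=[C,j,a,F,G,c,B]
After op 9 (replace(0, 'b')): offset=2, physical=[c,B,b,j,a,F,G], logical=[b,j,a,F,G,c,B]
After op 10 (replace(2, 'p')): offset=2, physical=[c,B,b,j,p,F,G], logical=[b,j,p,F,G,c,B]
After op 11 (swap(4, 1)): offset=2, physical=[c,B,b,G,p,F,j], logical=[b,G,p,F,j,c,B]
After op 12 (rotate(+1)): offset=3, physical=[c,B,b,G,p,F,j], logical=[G,p,F,j,c,B,b]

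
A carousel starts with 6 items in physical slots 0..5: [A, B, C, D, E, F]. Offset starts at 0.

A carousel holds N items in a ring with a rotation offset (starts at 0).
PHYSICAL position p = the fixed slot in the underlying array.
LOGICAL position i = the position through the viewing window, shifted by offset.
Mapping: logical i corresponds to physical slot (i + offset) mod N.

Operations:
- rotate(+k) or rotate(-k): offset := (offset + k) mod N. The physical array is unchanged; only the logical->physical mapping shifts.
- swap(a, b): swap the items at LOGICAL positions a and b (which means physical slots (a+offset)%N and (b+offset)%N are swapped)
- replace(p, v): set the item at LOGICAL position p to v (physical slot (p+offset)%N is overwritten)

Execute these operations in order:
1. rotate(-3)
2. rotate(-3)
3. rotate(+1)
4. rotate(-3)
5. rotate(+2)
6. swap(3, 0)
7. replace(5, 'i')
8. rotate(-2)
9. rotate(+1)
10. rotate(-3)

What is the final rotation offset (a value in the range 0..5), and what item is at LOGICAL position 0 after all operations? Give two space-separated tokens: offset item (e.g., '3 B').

Answer: 2 C

Derivation:
After op 1 (rotate(-3)): offset=3, physical=[A,B,C,D,E,F], logical=[D,E,F,A,B,C]
After op 2 (rotate(-3)): offset=0, physical=[A,B,C,D,E,F], logical=[A,B,C,D,E,F]
After op 3 (rotate(+1)): offset=1, physical=[A,B,C,D,E,F], logical=[B,C,D,E,F,A]
After op 4 (rotate(-3)): offset=4, physical=[A,B,C,D,E,F], logical=[E,F,A,B,C,D]
After op 5 (rotate(+2)): offset=0, physical=[A,B,C,D,E,F], logical=[A,B,C,D,E,F]
After op 6 (swap(3, 0)): offset=0, physical=[D,B,C,A,E,F], logical=[D,B,C,A,E,F]
After op 7 (replace(5, 'i')): offset=0, physical=[D,B,C,A,E,i], logical=[D,B,C,A,E,i]
After op 8 (rotate(-2)): offset=4, physical=[D,B,C,A,E,i], logical=[E,i,D,B,C,A]
After op 9 (rotate(+1)): offset=5, physical=[D,B,C,A,E,i], logical=[i,D,B,C,A,E]
After op 10 (rotate(-3)): offset=2, physical=[D,B,C,A,E,i], logical=[C,A,E,i,D,B]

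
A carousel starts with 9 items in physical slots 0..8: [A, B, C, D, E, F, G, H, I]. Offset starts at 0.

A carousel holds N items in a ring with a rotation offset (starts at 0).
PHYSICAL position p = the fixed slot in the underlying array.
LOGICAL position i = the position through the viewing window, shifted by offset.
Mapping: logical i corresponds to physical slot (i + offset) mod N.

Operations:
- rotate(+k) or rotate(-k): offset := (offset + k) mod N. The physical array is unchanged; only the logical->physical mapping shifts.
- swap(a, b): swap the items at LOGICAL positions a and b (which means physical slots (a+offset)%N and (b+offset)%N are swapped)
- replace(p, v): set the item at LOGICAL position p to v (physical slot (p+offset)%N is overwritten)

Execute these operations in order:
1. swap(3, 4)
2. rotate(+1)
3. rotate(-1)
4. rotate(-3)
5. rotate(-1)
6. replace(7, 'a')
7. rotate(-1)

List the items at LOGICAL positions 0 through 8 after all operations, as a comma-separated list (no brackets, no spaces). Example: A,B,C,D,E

After op 1 (swap(3, 4)): offset=0, physical=[A,B,C,E,D,F,G,H,I], logical=[A,B,C,E,D,F,G,H,I]
After op 2 (rotate(+1)): offset=1, physical=[A,B,C,E,D,F,G,H,I], logical=[B,C,E,D,F,G,H,I,A]
After op 3 (rotate(-1)): offset=0, physical=[A,B,C,E,D,F,G,H,I], logical=[A,B,C,E,D,F,G,H,I]
After op 4 (rotate(-3)): offset=6, physical=[A,B,C,E,D,F,G,H,I], logical=[G,H,I,A,B,C,E,D,F]
After op 5 (rotate(-1)): offset=5, physical=[A,B,C,E,D,F,G,H,I], logical=[F,G,H,I,A,B,C,E,D]
After op 6 (replace(7, 'a')): offset=5, physical=[A,B,C,a,D,F,G,H,I], logical=[F,G,H,I,A,B,C,a,D]
After op 7 (rotate(-1)): offset=4, physical=[A,B,C,a,D,F,G,H,I], logical=[D,F,G,H,I,A,B,C,a]

Answer: D,F,G,H,I,A,B,C,a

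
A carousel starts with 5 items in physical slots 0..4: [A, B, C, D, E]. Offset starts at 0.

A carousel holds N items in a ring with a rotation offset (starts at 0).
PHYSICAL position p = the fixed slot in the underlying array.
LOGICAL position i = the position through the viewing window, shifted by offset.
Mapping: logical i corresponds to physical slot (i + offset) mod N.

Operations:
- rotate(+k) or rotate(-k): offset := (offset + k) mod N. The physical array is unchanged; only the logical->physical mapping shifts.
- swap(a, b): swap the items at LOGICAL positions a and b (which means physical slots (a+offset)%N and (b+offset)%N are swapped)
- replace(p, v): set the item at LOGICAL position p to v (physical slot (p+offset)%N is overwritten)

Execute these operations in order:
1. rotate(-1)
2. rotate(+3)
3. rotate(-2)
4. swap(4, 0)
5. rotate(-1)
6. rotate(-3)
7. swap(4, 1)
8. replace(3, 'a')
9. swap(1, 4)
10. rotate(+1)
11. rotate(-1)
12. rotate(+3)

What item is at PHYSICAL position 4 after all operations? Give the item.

Answer: a

Derivation:
After op 1 (rotate(-1)): offset=4, physical=[A,B,C,D,E], logical=[E,A,B,C,D]
After op 2 (rotate(+3)): offset=2, physical=[A,B,C,D,E], logical=[C,D,E,A,B]
After op 3 (rotate(-2)): offset=0, physical=[A,B,C,D,E], logical=[A,B,C,D,E]
After op 4 (swap(4, 0)): offset=0, physical=[E,B,C,D,A], logical=[E,B,C,D,A]
After op 5 (rotate(-1)): offset=4, physical=[E,B,C,D,A], logical=[A,E,B,C,D]
After op 6 (rotate(-3)): offset=1, physical=[E,B,C,D,A], logical=[B,C,D,A,E]
After op 7 (swap(4, 1)): offset=1, physical=[C,B,E,D,A], logical=[B,E,D,A,C]
After op 8 (replace(3, 'a')): offset=1, physical=[C,B,E,D,a], logical=[B,E,D,a,C]
After op 9 (swap(1, 4)): offset=1, physical=[E,B,C,D,a], logical=[B,C,D,a,E]
After op 10 (rotate(+1)): offset=2, physical=[E,B,C,D,a], logical=[C,D,a,E,B]
After op 11 (rotate(-1)): offset=1, physical=[E,B,C,D,a], logical=[B,C,D,a,E]
After op 12 (rotate(+3)): offset=4, physical=[E,B,C,D,a], logical=[a,E,B,C,D]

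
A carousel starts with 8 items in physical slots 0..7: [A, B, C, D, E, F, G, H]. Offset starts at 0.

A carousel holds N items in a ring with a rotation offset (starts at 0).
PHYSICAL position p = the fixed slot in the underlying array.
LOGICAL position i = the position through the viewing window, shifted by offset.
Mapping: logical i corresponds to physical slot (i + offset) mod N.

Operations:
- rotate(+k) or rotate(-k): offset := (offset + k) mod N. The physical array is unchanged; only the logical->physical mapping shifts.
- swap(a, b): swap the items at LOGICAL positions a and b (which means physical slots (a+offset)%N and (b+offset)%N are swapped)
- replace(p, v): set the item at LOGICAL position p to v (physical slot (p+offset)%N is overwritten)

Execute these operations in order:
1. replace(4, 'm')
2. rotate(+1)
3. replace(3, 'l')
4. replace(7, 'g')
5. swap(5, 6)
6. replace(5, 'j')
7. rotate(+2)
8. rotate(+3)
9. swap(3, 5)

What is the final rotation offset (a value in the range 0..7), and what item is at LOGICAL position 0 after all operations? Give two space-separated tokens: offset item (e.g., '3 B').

After op 1 (replace(4, 'm')): offset=0, physical=[A,B,C,D,m,F,G,H], logical=[A,B,C,D,m,F,G,H]
After op 2 (rotate(+1)): offset=1, physical=[A,B,C,D,m,F,G,H], logical=[B,C,D,m,F,G,H,A]
After op 3 (replace(3, 'l')): offset=1, physical=[A,B,C,D,l,F,G,H], logical=[B,C,D,l,F,G,H,A]
After op 4 (replace(7, 'g')): offset=1, physical=[g,B,C,D,l,F,G,H], logical=[B,C,D,l,F,G,H,g]
After op 5 (swap(5, 6)): offset=1, physical=[g,B,C,D,l,F,H,G], logical=[B,C,D,l,F,H,G,g]
After op 6 (replace(5, 'j')): offset=1, physical=[g,B,C,D,l,F,j,G], logical=[B,C,D,l,F,j,G,g]
After op 7 (rotate(+2)): offset=3, physical=[g,B,C,D,l,F,j,G], logical=[D,l,F,j,G,g,B,C]
After op 8 (rotate(+3)): offset=6, physical=[g,B,C,D,l,F,j,G], logical=[j,G,g,B,C,D,l,F]
After op 9 (swap(3, 5)): offset=6, physical=[g,D,C,B,l,F,j,G], logical=[j,G,g,D,C,B,l,F]

Answer: 6 j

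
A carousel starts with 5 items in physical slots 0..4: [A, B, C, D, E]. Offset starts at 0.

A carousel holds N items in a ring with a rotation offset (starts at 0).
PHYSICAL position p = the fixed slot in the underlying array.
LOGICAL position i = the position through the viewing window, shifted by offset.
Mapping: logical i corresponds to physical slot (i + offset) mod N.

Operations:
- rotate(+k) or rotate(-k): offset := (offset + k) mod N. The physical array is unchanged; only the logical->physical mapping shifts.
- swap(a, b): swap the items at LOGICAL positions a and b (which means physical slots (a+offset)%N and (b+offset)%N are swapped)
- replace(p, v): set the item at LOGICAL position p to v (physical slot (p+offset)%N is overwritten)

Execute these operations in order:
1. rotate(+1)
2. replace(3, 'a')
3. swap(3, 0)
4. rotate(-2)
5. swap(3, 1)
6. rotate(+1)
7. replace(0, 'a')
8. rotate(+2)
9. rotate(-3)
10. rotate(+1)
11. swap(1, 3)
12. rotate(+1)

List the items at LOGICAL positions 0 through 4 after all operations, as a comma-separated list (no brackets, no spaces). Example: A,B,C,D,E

After op 1 (rotate(+1)): offset=1, physical=[A,B,C,D,E], logical=[B,C,D,E,A]
After op 2 (replace(3, 'a')): offset=1, physical=[A,B,C,D,a], logical=[B,C,D,a,A]
After op 3 (swap(3, 0)): offset=1, physical=[A,a,C,D,B], logical=[a,C,D,B,A]
After op 4 (rotate(-2)): offset=4, physical=[A,a,C,D,B], logical=[B,A,a,C,D]
After op 5 (swap(3, 1)): offset=4, physical=[C,a,A,D,B], logical=[B,C,a,A,D]
After op 6 (rotate(+1)): offset=0, physical=[C,a,A,D,B], logical=[C,a,A,D,B]
After op 7 (replace(0, 'a')): offset=0, physical=[a,a,A,D,B], logical=[a,a,A,D,B]
After op 8 (rotate(+2)): offset=2, physical=[a,a,A,D,B], logical=[A,D,B,a,a]
After op 9 (rotate(-3)): offset=4, physical=[a,a,A,D,B], logical=[B,a,a,A,D]
After op 10 (rotate(+1)): offset=0, physical=[a,a,A,D,B], logical=[a,a,A,D,B]
After op 11 (swap(1, 3)): offset=0, physical=[a,D,A,a,B], logical=[a,D,A,a,B]
After op 12 (rotate(+1)): offset=1, physical=[a,D,A,a,B], logical=[D,A,a,B,a]

Answer: D,A,a,B,a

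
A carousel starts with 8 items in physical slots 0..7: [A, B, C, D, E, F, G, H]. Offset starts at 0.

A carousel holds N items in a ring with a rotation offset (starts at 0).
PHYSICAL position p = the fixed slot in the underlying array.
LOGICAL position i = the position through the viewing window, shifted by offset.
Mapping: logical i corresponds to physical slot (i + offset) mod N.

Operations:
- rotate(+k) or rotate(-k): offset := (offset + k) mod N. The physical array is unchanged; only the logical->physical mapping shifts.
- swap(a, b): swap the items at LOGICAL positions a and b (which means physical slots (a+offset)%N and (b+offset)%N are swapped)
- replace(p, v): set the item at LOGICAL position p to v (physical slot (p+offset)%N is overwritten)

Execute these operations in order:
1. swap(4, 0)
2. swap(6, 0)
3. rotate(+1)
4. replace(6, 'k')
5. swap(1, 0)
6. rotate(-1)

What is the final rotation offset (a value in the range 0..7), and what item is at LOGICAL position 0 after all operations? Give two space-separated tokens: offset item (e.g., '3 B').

After op 1 (swap(4, 0)): offset=0, physical=[E,B,C,D,A,F,G,H], logical=[E,B,C,D,A,F,G,H]
After op 2 (swap(6, 0)): offset=0, physical=[G,B,C,D,A,F,E,H], logical=[G,B,C,D,A,F,E,H]
After op 3 (rotate(+1)): offset=1, physical=[G,B,C,D,A,F,E,H], logical=[B,C,D,A,F,E,H,G]
After op 4 (replace(6, 'k')): offset=1, physical=[G,B,C,D,A,F,E,k], logical=[B,C,D,A,F,E,k,G]
After op 5 (swap(1, 0)): offset=1, physical=[G,C,B,D,A,F,E,k], logical=[C,B,D,A,F,E,k,G]
After op 6 (rotate(-1)): offset=0, physical=[G,C,B,D,A,F,E,k], logical=[G,C,B,D,A,F,E,k]

Answer: 0 G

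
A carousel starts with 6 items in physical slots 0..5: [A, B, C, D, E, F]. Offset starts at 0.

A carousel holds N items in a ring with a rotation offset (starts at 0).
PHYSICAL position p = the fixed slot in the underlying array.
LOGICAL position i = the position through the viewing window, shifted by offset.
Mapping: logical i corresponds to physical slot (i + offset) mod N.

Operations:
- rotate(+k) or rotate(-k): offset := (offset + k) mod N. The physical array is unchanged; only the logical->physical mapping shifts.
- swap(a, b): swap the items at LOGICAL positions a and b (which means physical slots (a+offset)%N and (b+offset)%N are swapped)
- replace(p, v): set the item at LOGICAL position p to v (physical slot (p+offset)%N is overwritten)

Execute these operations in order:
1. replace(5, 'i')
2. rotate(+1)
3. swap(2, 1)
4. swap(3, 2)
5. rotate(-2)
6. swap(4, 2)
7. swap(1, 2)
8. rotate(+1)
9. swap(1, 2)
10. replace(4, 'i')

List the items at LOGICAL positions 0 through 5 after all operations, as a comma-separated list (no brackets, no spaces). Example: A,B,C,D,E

After op 1 (replace(5, 'i')): offset=0, physical=[A,B,C,D,E,i], logical=[A,B,C,D,E,i]
After op 2 (rotate(+1)): offset=1, physical=[A,B,C,D,E,i], logical=[B,C,D,E,i,A]
After op 3 (swap(2, 1)): offset=1, physical=[A,B,D,C,E,i], logical=[B,D,C,E,i,A]
After op 4 (swap(3, 2)): offset=1, physical=[A,B,D,E,C,i], logical=[B,D,E,C,i,A]
After op 5 (rotate(-2)): offset=5, physical=[A,B,D,E,C,i], logical=[i,A,B,D,E,C]
After op 6 (swap(4, 2)): offset=5, physical=[A,E,D,B,C,i], logical=[i,A,E,D,B,C]
After op 7 (swap(1, 2)): offset=5, physical=[E,A,D,B,C,i], logical=[i,E,A,D,B,C]
After op 8 (rotate(+1)): offset=0, physical=[E,A,D,B,C,i], logical=[E,A,D,B,C,i]
After op 9 (swap(1, 2)): offset=0, physical=[E,D,A,B,C,i], logical=[E,D,A,B,C,i]
After op 10 (replace(4, 'i')): offset=0, physical=[E,D,A,B,i,i], logical=[E,D,A,B,i,i]

Answer: E,D,A,B,i,i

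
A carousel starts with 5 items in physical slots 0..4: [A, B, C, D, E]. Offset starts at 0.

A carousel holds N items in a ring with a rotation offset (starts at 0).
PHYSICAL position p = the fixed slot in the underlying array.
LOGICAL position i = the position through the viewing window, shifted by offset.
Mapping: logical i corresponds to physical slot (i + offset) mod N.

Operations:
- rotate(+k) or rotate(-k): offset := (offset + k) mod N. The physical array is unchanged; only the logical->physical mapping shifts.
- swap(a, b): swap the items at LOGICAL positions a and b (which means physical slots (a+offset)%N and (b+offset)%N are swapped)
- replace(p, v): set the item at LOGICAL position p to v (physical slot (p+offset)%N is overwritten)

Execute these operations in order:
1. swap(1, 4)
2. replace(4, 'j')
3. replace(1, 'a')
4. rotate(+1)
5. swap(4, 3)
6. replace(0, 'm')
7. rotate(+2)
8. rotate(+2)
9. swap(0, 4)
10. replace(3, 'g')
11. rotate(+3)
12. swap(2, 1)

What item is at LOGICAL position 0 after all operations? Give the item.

After op 1 (swap(1, 4)): offset=0, physical=[A,E,C,D,B], logical=[A,E,C,D,B]
After op 2 (replace(4, 'j')): offset=0, physical=[A,E,C,D,j], logical=[A,E,C,D,j]
After op 3 (replace(1, 'a')): offset=0, physical=[A,a,C,D,j], logical=[A,a,C,D,j]
After op 4 (rotate(+1)): offset=1, physical=[A,a,C,D,j], logical=[a,C,D,j,A]
After op 5 (swap(4, 3)): offset=1, physical=[j,a,C,D,A], logical=[a,C,D,A,j]
After op 6 (replace(0, 'm')): offset=1, physical=[j,m,C,D,A], logical=[m,C,D,A,j]
After op 7 (rotate(+2)): offset=3, physical=[j,m,C,D,A], logical=[D,A,j,m,C]
After op 8 (rotate(+2)): offset=0, physical=[j,m,C,D,A], logical=[j,m,C,D,A]
After op 9 (swap(0, 4)): offset=0, physical=[A,m,C,D,j], logical=[A,m,C,D,j]
After op 10 (replace(3, 'g')): offset=0, physical=[A,m,C,g,j], logical=[A,m,C,g,j]
After op 11 (rotate(+3)): offset=3, physical=[A,m,C,g,j], logical=[g,j,A,m,C]
After op 12 (swap(2, 1)): offset=3, physical=[j,m,C,g,A], logical=[g,A,j,m,C]

Answer: g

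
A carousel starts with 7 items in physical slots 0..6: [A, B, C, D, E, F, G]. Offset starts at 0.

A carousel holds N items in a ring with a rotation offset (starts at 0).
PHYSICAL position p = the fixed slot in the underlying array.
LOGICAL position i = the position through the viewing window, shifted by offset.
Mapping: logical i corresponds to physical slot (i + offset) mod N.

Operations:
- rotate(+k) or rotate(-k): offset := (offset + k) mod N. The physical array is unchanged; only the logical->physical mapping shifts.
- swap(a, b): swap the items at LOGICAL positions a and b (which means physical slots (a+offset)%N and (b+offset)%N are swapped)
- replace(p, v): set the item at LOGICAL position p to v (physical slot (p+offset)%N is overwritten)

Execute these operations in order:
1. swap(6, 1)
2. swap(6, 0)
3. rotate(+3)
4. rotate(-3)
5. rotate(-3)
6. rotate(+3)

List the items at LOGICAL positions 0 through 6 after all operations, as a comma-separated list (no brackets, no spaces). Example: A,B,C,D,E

Answer: B,G,C,D,E,F,A

Derivation:
After op 1 (swap(6, 1)): offset=0, physical=[A,G,C,D,E,F,B], logical=[A,G,C,D,E,F,B]
After op 2 (swap(6, 0)): offset=0, physical=[B,G,C,D,E,F,A], logical=[B,G,C,D,E,F,A]
After op 3 (rotate(+3)): offset=3, physical=[B,G,C,D,E,F,A], logical=[D,E,F,A,B,G,C]
After op 4 (rotate(-3)): offset=0, physical=[B,G,C,D,E,F,A], logical=[B,G,C,D,E,F,A]
After op 5 (rotate(-3)): offset=4, physical=[B,G,C,D,E,F,A], logical=[E,F,A,B,G,C,D]
After op 6 (rotate(+3)): offset=0, physical=[B,G,C,D,E,F,A], logical=[B,G,C,D,E,F,A]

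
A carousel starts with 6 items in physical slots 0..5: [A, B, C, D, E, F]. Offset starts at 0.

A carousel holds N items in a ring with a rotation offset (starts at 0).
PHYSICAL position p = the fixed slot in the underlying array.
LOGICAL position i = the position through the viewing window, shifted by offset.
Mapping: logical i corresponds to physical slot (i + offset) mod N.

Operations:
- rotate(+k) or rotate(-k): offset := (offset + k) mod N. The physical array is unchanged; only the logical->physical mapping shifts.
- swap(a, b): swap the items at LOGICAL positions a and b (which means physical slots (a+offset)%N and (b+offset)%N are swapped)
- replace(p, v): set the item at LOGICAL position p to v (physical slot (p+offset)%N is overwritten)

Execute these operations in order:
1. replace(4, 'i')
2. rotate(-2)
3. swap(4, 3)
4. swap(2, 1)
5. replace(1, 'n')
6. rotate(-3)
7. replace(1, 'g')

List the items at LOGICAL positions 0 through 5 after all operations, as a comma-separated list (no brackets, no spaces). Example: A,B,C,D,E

After op 1 (replace(4, 'i')): offset=0, physical=[A,B,C,D,i,F], logical=[A,B,C,D,i,F]
After op 2 (rotate(-2)): offset=4, physical=[A,B,C,D,i,F], logical=[i,F,A,B,C,D]
After op 3 (swap(4, 3)): offset=4, physical=[A,C,B,D,i,F], logical=[i,F,A,C,B,D]
After op 4 (swap(2, 1)): offset=4, physical=[F,C,B,D,i,A], logical=[i,A,F,C,B,D]
After op 5 (replace(1, 'n')): offset=4, physical=[F,C,B,D,i,n], logical=[i,n,F,C,B,D]
After op 6 (rotate(-3)): offset=1, physical=[F,C,B,D,i,n], logical=[C,B,D,i,n,F]
After op 7 (replace(1, 'g')): offset=1, physical=[F,C,g,D,i,n], logical=[C,g,D,i,n,F]

Answer: C,g,D,i,n,F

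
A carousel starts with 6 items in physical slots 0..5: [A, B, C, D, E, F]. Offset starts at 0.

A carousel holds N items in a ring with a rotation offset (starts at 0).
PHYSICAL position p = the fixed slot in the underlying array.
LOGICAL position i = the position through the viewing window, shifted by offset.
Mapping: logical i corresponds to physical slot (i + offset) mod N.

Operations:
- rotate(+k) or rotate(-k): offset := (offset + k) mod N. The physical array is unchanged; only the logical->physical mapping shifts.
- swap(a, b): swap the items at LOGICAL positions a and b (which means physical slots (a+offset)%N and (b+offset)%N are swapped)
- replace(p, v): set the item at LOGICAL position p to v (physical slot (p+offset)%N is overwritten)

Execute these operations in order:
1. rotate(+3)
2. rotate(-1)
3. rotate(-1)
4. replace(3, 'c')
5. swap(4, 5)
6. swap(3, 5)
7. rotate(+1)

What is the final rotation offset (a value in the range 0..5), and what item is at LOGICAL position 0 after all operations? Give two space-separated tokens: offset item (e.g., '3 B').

Answer: 2 C

Derivation:
After op 1 (rotate(+3)): offset=3, physical=[A,B,C,D,E,F], logical=[D,E,F,A,B,C]
After op 2 (rotate(-1)): offset=2, physical=[A,B,C,D,E,F], logical=[C,D,E,F,A,B]
After op 3 (rotate(-1)): offset=1, physical=[A,B,C,D,E,F], logical=[B,C,D,E,F,A]
After op 4 (replace(3, 'c')): offset=1, physical=[A,B,C,D,c,F], logical=[B,C,D,c,F,A]
After op 5 (swap(4, 5)): offset=1, physical=[F,B,C,D,c,A], logical=[B,C,D,c,A,F]
After op 6 (swap(3, 5)): offset=1, physical=[c,B,C,D,F,A], logical=[B,C,D,F,A,c]
After op 7 (rotate(+1)): offset=2, physical=[c,B,C,D,F,A], logical=[C,D,F,A,c,B]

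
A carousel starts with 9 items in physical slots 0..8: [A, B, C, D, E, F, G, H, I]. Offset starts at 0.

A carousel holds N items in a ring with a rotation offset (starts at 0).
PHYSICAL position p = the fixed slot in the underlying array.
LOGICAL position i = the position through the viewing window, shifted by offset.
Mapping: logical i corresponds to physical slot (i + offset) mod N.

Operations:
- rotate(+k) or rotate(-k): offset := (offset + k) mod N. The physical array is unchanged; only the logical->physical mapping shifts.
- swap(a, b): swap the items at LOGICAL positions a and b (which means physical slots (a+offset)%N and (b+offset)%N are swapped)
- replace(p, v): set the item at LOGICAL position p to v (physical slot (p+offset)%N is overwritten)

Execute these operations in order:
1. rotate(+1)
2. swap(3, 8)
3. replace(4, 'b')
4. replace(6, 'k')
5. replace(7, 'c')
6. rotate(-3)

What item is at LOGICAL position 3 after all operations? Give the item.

Answer: B

Derivation:
After op 1 (rotate(+1)): offset=1, physical=[A,B,C,D,E,F,G,H,I], logical=[B,C,D,E,F,G,H,I,A]
After op 2 (swap(3, 8)): offset=1, physical=[E,B,C,D,A,F,G,H,I], logical=[B,C,D,A,F,G,H,I,E]
After op 3 (replace(4, 'b')): offset=1, physical=[E,B,C,D,A,b,G,H,I], logical=[B,C,D,A,b,G,H,I,E]
After op 4 (replace(6, 'k')): offset=1, physical=[E,B,C,D,A,b,G,k,I], logical=[B,C,D,A,b,G,k,I,E]
After op 5 (replace(7, 'c')): offset=1, physical=[E,B,C,D,A,b,G,k,c], logical=[B,C,D,A,b,G,k,c,E]
After op 6 (rotate(-3)): offset=7, physical=[E,B,C,D,A,b,G,k,c], logical=[k,c,E,B,C,D,A,b,G]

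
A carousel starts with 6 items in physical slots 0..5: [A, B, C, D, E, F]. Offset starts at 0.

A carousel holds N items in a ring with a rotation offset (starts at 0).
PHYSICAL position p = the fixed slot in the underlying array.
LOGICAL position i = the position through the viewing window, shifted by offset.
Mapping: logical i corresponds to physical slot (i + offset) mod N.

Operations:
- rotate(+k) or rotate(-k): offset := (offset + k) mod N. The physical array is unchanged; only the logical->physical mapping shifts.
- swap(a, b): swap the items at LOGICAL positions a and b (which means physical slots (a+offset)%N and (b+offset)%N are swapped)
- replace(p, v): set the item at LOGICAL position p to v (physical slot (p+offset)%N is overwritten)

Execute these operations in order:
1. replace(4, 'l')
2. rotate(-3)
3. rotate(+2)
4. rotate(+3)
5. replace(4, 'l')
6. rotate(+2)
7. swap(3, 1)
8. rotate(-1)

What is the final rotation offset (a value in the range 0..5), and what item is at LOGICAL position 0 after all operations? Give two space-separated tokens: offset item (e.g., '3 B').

After op 1 (replace(4, 'l')): offset=0, physical=[A,B,C,D,l,F], logical=[A,B,C,D,l,F]
After op 2 (rotate(-3)): offset=3, physical=[A,B,C,D,l,F], logical=[D,l,F,A,B,C]
After op 3 (rotate(+2)): offset=5, physical=[A,B,C,D,l,F], logical=[F,A,B,C,D,l]
After op 4 (rotate(+3)): offset=2, physical=[A,B,C,D,l,F], logical=[C,D,l,F,A,B]
After op 5 (replace(4, 'l')): offset=2, physical=[l,B,C,D,l,F], logical=[C,D,l,F,l,B]
After op 6 (rotate(+2)): offset=4, physical=[l,B,C,D,l,F], logical=[l,F,l,B,C,D]
After op 7 (swap(3, 1)): offset=4, physical=[l,F,C,D,l,B], logical=[l,B,l,F,C,D]
After op 8 (rotate(-1)): offset=3, physical=[l,F,C,D,l,B], logical=[D,l,B,l,F,C]

Answer: 3 D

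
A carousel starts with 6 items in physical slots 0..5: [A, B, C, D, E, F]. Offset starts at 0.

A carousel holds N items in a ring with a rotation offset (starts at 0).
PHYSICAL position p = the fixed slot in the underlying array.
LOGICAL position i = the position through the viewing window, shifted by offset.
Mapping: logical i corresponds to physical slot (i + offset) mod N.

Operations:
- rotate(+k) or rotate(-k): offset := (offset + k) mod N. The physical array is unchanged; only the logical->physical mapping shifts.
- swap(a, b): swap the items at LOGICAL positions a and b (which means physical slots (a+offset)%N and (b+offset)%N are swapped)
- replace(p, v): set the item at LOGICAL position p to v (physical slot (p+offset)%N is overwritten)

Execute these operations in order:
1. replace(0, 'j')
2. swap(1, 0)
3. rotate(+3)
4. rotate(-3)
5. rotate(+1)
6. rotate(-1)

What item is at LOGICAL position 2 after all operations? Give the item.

After op 1 (replace(0, 'j')): offset=0, physical=[j,B,C,D,E,F], logical=[j,B,C,D,E,F]
After op 2 (swap(1, 0)): offset=0, physical=[B,j,C,D,E,F], logical=[B,j,C,D,E,F]
After op 3 (rotate(+3)): offset=3, physical=[B,j,C,D,E,F], logical=[D,E,F,B,j,C]
After op 4 (rotate(-3)): offset=0, physical=[B,j,C,D,E,F], logical=[B,j,C,D,E,F]
After op 5 (rotate(+1)): offset=1, physical=[B,j,C,D,E,F], logical=[j,C,D,E,F,B]
After op 6 (rotate(-1)): offset=0, physical=[B,j,C,D,E,F], logical=[B,j,C,D,E,F]

Answer: C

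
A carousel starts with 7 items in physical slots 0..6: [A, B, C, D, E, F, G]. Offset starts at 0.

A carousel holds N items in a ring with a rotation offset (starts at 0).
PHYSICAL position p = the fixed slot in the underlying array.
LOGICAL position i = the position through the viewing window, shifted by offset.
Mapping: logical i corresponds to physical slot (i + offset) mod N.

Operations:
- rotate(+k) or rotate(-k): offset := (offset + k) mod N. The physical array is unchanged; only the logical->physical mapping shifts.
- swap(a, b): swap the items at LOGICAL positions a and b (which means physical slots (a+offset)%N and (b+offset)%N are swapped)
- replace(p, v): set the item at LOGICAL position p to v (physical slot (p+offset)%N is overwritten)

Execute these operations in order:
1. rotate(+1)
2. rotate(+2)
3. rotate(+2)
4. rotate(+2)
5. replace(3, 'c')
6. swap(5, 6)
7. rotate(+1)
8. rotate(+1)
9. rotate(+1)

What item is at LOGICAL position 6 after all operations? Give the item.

After op 1 (rotate(+1)): offset=1, physical=[A,B,C,D,E,F,G], logical=[B,C,D,E,F,G,A]
After op 2 (rotate(+2)): offset=3, physical=[A,B,C,D,E,F,G], logical=[D,E,F,G,A,B,C]
After op 3 (rotate(+2)): offset=5, physical=[A,B,C,D,E,F,G], logical=[F,G,A,B,C,D,E]
After op 4 (rotate(+2)): offset=0, physical=[A,B,C,D,E,F,G], logical=[A,B,C,D,E,F,G]
After op 5 (replace(3, 'c')): offset=0, physical=[A,B,C,c,E,F,G], logical=[A,B,C,c,E,F,G]
After op 6 (swap(5, 6)): offset=0, physical=[A,B,C,c,E,G,F], logical=[A,B,C,c,E,G,F]
After op 7 (rotate(+1)): offset=1, physical=[A,B,C,c,E,G,F], logical=[B,C,c,E,G,F,A]
After op 8 (rotate(+1)): offset=2, physical=[A,B,C,c,E,G,F], logical=[C,c,E,G,F,A,B]
After op 9 (rotate(+1)): offset=3, physical=[A,B,C,c,E,G,F], logical=[c,E,G,F,A,B,C]

Answer: C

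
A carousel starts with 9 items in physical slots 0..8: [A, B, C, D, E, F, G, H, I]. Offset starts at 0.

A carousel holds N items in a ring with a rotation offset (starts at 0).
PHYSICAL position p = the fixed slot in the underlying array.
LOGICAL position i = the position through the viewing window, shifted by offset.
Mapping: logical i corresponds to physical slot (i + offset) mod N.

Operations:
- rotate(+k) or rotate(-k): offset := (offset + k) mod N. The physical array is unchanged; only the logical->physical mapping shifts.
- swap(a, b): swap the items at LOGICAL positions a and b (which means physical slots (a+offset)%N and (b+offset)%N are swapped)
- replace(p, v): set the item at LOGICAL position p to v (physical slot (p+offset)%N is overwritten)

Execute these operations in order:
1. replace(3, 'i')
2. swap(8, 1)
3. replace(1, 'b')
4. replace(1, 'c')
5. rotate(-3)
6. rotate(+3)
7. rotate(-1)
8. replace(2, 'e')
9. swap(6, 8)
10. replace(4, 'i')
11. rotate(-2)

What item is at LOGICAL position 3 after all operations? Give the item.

After op 1 (replace(3, 'i')): offset=0, physical=[A,B,C,i,E,F,G,H,I], logical=[A,B,C,i,E,F,G,H,I]
After op 2 (swap(8, 1)): offset=0, physical=[A,I,C,i,E,F,G,H,B], logical=[A,I,C,i,E,F,G,H,B]
After op 3 (replace(1, 'b')): offset=0, physical=[A,b,C,i,E,F,G,H,B], logical=[A,b,C,i,E,F,G,H,B]
After op 4 (replace(1, 'c')): offset=0, physical=[A,c,C,i,E,F,G,H,B], logical=[A,c,C,i,E,F,G,H,B]
After op 5 (rotate(-3)): offset=6, physical=[A,c,C,i,E,F,G,H,B], logical=[G,H,B,A,c,C,i,E,F]
After op 6 (rotate(+3)): offset=0, physical=[A,c,C,i,E,F,G,H,B], logical=[A,c,C,i,E,F,G,H,B]
After op 7 (rotate(-1)): offset=8, physical=[A,c,C,i,E,F,G,H,B], logical=[B,A,c,C,i,E,F,G,H]
After op 8 (replace(2, 'e')): offset=8, physical=[A,e,C,i,E,F,G,H,B], logical=[B,A,e,C,i,E,F,G,H]
After op 9 (swap(6, 8)): offset=8, physical=[A,e,C,i,E,H,G,F,B], logical=[B,A,e,C,i,E,H,G,F]
After op 10 (replace(4, 'i')): offset=8, physical=[A,e,C,i,E,H,G,F,B], logical=[B,A,e,C,i,E,H,G,F]
After op 11 (rotate(-2)): offset=6, physical=[A,e,C,i,E,H,G,F,B], logical=[G,F,B,A,e,C,i,E,H]

Answer: A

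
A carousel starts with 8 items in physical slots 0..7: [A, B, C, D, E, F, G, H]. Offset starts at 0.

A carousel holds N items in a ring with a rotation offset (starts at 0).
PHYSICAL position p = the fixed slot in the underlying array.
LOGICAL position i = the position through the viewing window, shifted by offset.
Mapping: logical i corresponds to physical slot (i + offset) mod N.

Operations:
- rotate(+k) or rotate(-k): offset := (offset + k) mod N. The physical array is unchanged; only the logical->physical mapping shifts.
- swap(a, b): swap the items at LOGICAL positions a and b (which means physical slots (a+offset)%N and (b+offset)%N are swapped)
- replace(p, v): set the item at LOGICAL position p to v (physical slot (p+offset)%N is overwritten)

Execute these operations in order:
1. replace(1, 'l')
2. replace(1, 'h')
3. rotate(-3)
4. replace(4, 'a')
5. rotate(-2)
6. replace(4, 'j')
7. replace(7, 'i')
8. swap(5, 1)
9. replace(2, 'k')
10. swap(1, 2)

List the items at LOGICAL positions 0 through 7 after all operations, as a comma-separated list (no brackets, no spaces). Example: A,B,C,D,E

After op 1 (replace(1, 'l')): offset=0, physical=[A,l,C,D,E,F,G,H], logical=[A,l,C,D,E,F,G,H]
After op 2 (replace(1, 'h')): offset=0, physical=[A,h,C,D,E,F,G,H], logical=[A,h,C,D,E,F,G,H]
After op 3 (rotate(-3)): offset=5, physical=[A,h,C,D,E,F,G,H], logical=[F,G,H,A,h,C,D,E]
After op 4 (replace(4, 'a')): offset=5, physical=[A,a,C,D,E,F,G,H], logical=[F,G,H,A,a,C,D,E]
After op 5 (rotate(-2)): offset=3, physical=[A,a,C,D,E,F,G,H], logical=[D,E,F,G,H,A,a,C]
After op 6 (replace(4, 'j')): offset=3, physical=[A,a,C,D,E,F,G,j], logical=[D,E,F,G,j,A,a,C]
After op 7 (replace(7, 'i')): offset=3, physical=[A,a,i,D,E,F,G,j], logical=[D,E,F,G,j,A,a,i]
After op 8 (swap(5, 1)): offset=3, physical=[E,a,i,D,A,F,G,j], logical=[D,A,F,G,j,E,a,i]
After op 9 (replace(2, 'k')): offset=3, physical=[E,a,i,D,A,k,G,j], logical=[D,A,k,G,j,E,a,i]
After op 10 (swap(1, 2)): offset=3, physical=[E,a,i,D,k,A,G,j], logical=[D,k,A,G,j,E,a,i]

Answer: D,k,A,G,j,E,a,i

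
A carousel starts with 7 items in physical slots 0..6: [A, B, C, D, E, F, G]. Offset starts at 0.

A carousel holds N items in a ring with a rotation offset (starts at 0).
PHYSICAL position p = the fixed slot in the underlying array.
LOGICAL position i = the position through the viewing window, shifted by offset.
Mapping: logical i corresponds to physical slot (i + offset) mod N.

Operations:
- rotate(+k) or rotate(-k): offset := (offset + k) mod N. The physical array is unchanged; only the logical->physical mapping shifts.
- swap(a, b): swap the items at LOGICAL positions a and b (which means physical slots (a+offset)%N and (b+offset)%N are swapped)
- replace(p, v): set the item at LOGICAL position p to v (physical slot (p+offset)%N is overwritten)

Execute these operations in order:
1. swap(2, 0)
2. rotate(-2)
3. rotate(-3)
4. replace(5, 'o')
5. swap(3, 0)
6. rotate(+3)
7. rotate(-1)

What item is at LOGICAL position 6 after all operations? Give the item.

After op 1 (swap(2, 0)): offset=0, physical=[C,B,A,D,E,F,G], logical=[C,B,A,D,E,F,G]
After op 2 (rotate(-2)): offset=5, physical=[C,B,A,D,E,F,G], logical=[F,G,C,B,A,D,E]
After op 3 (rotate(-3)): offset=2, physical=[C,B,A,D,E,F,G], logical=[A,D,E,F,G,C,B]
After op 4 (replace(5, 'o')): offset=2, physical=[o,B,A,D,E,F,G], logical=[A,D,E,F,G,o,B]
After op 5 (swap(3, 0)): offset=2, physical=[o,B,F,D,E,A,G], logical=[F,D,E,A,G,o,B]
After op 6 (rotate(+3)): offset=5, physical=[o,B,F,D,E,A,G], logical=[A,G,o,B,F,D,E]
After op 7 (rotate(-1)): offset=4, physical=[o,B,F,D,E,A,G], logical=[E,A,G,o,B,F,D]

Answer: D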